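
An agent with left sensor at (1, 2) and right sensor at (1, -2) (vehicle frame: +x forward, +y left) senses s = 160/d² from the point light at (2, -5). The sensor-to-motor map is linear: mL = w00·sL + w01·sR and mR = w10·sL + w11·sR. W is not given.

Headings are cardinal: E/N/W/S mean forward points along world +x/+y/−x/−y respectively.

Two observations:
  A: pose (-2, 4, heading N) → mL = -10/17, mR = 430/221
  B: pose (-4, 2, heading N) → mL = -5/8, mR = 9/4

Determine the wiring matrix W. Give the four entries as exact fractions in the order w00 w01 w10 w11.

-1/2 0 1 1/2

obs A: pose=(-2,4,N) → sL=20/17, sR=20/13, mL=-10/17, mR=430/221
obs B: pose=(-4,2,N) → sL=5/4, sR=2, mL=-5/8, mR=9/4
sensor matrix S = [[20/17, 20/13], [5/4, 2]]; det S = 95/221
solve [mL_A; mL_B] = S·[w00; w01] and [mR_A; mR_B] = S·[w10; w11]:
  w00 = -1/2, w01 = 0, w10 = 1, w11 = 1/2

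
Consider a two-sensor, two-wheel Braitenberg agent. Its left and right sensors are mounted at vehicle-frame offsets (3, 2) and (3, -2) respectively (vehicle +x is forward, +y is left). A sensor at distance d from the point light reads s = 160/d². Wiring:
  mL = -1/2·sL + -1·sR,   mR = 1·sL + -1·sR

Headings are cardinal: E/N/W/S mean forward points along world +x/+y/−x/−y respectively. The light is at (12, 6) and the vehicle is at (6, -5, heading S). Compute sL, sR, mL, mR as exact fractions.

40/53 8/13 -684/689 96/689

left sensor world pos  = (8, -8); dL² = 212
right sensor world pos = (4, -8); dR² = 260
sL = 160/212 = 40/53
sR = 160/260 = 8/13
mL = -1/2·sL + -1·sR = -684/689
mR = 1·sL + -1·sR = 96/689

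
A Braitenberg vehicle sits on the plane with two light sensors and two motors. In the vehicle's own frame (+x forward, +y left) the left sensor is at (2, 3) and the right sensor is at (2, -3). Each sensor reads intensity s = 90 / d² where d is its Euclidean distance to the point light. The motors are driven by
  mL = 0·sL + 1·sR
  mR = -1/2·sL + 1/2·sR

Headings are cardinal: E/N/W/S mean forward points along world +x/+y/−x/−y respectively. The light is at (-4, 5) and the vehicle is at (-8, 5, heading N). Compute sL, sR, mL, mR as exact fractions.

90/53 18 18 432/53

left sensor world pos  = (-11, 7); dL² = 53
right sensor world pos = (-5, 7); dR² = 5
sL = 90/53 = 90/53
sR = 90/5 = 18
mL = 0·sL + 1·sR = 18
mR = -1/2·sL + 1/2·sR = 432/53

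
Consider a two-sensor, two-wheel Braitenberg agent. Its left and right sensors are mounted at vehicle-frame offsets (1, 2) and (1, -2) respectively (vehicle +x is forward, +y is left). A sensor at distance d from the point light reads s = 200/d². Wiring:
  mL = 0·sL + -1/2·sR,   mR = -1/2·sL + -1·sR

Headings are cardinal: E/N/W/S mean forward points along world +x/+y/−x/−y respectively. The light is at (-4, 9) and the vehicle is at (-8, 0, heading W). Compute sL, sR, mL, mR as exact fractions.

100/73 100/37 -50/37 -9150/2701

left sensor world pos  = (-9, -2); dL² = 146
right sensor world pos = (-9, 2); dR² = 74
sL = 200/146 = 100/73
sR = 200/74 = 100/37
mL = 0·sL + -1/2·sR = -50/37
mR = -1/2·sL + -1·sR = -9150/2701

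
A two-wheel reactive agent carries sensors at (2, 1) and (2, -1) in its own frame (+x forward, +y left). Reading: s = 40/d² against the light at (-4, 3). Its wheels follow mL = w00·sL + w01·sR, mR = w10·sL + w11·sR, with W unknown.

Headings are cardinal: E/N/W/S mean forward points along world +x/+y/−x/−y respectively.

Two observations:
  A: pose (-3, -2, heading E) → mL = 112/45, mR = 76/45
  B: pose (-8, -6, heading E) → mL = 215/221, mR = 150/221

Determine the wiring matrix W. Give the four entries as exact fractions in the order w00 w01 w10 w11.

1 1 1/2 1

obs A: pose=(-3,-2,E) → sL=8/5, sR=8/9, mL=112/45, mR=76/45
obs B: pose=(-8,-6,E) → sL=10/17, sR=5/13, mL=215/221, mR=150/221
sensor matrix S = [[8/5, 8/9], [10/17, 5/13]]; det S = 184/1989
solve [mL_A; mL_B] = S·[w00; w01] and [mR_A; mR_B] = S·[w10; w11]:
  w00 = 1, w01 = 1, w10 = 1/2, w11 = 1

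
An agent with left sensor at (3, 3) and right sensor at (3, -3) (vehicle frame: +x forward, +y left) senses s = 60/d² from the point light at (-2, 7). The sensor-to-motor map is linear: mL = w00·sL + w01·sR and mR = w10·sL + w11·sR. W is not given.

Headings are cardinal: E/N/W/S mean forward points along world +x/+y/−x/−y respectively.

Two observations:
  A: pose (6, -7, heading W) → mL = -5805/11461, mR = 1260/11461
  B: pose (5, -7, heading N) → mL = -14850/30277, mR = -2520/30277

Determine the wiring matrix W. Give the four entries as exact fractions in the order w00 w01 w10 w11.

-1/2 -1 -1/2 1/2

obs A: pose=(6,-7,W) → sL=30/157, sR=30/73, mL=-5805/11461, mR=1260/11461
obs B: pose=(5,-7,N) → sL=60/137, sR=60/221, mL=-14850/30277, mR=-2520/30277
sensor matrix S = [[30/157, 30/73], [60/137, 60/221]]; det S = -44452800/347004697
solve [mL_A; mL_B] = S·[w00; w01] and [mR_A; mR_B] = S·[w10; w11]:
  w00 = -1/2, w01 = -1, w10 = -1/2, w11 = 1/2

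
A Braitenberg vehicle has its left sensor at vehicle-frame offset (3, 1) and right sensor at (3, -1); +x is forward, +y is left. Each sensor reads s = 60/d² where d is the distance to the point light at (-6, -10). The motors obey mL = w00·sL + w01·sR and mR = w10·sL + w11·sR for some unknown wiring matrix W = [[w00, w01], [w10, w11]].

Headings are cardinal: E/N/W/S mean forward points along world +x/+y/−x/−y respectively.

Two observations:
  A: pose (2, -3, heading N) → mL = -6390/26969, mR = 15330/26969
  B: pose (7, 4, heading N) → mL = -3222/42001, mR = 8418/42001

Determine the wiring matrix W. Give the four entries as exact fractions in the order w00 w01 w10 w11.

-1 1/2 1 1/2

obs A: pose=(2,-3,N) → sL=60/149, sR=60/181, mL=-6390/26969, mR=15330/26969
obs B: pose=(7,4,N) → sL=60/433, sR=12/97, mL=-3222/42001, mR=8418/42001
sensor matrix S = [[60/149, 60/181], [60/433, 12/97]]; det S = 4397760/1132724969
solve [mL_A; mL_B] = S·[w00; w01] and [mR_A; mR_B] = S·[w10; w11]:
  w00 = -1, w01 = 1/2, w10 = 1, w11 = 1/2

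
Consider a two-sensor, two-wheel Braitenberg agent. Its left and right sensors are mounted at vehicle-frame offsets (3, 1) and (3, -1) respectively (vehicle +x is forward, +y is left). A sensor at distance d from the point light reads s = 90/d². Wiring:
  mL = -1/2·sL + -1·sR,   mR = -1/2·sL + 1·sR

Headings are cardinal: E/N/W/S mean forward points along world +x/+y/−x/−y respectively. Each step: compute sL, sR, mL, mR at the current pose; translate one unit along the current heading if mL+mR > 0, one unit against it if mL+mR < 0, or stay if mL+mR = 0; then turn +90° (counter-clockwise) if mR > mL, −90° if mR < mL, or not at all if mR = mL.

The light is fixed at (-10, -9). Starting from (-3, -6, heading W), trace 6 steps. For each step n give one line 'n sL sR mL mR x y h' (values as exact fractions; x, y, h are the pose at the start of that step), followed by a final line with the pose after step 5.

n=0: pose=(-3,-6,W); sL=9/2, sR=45/16; mL=-81/16, mR=9/16; mL+mR=-9/2 → advance -1; mR−mL=45/8 → turn +1·90°
n=1: pose=(-2,-6,S); sL=10/9, sR=90/49; mL=-1055/441, mR=565/441; mL+mR=-10/9 → advance -1; mR−mL=180/49 → turn +1·90°
n=2: pose=(-2,-5,E); sL=45/73, sR=9/13; mL=-1899/1898, mR=729/1898; mL+mR=-45/73 → advance -1; mR−mL=18/13 → turn +1·90°
n=3: pose=(-3,-5,N); sL=18/17, sR=90/113; mL=-2547/1921, mR=513/1921; mL+mR=-18/17 → advance -1; mR−mL=180/113 → turn +1·90°
n=4: pose=(-3,-6,W); sL=9/2, sR=45/16; mL=-81/16, mR=9/16; mL+mR=-9/2 → advance -1; mR−mL=45/8 → turn +1·90°
n=5: pose=(-2,-6,S); sL=10/9, sR=90/49; mL=-1055/441, mR=565/441; mL+mR=-10/9 → advance -1; mR−mL=180/49 → turn +1·90°

0 9/2 45/16 -81/16 9/16 -3 -6 W
1 10/9 90/49 -1055/441 565/441 -2 -6 S
2 45/73 9/13 -1899/1898 729/1898 -2 -5 E
3 18/17 90/113 -2547/1921 513/1921 -3 -5 N
4 9/2 45/16 -81/16 9/16 -3 -6 W
5 10/9 90/49 -1055/441 565/441 -2 -6 S
final -2 -5 E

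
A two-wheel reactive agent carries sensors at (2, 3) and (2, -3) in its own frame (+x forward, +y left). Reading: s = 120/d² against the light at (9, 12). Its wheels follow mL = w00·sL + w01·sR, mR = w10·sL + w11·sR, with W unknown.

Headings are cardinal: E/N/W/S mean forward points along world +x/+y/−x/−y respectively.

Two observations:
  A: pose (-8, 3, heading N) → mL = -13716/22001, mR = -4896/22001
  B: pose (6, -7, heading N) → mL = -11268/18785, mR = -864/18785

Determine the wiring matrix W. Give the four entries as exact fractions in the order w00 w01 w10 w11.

obs A: pose=(-8,3,N) → sL=120/449, sR=24/49, mL=-13716/22001, mR=-4896/22001
obs B: pose=(6,-7,N) → sL=24/65, sR=120/289, mL=-11268/18785, mR=-864/18785
sensor matrix S = [[120/449, 24/49], [24/65, 120/289]]; det S = -28878336/413288785
solve [mL_A; mL_B] = S·[w00; w01] and [mR_A; mR_B] = S·[w10; w11]:
  w00 = -1/2, w01 = -1, w10 = 1, w11 = -1

-1/2 -1 1 -1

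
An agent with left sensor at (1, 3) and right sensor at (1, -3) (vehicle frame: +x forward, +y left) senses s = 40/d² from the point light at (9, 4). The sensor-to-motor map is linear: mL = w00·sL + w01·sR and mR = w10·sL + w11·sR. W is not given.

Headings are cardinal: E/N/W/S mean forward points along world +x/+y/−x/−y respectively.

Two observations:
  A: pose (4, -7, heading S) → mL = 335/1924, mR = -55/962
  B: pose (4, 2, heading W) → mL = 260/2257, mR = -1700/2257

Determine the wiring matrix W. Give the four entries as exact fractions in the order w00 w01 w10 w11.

obs A: pose=(4,-7,S) → sL=10/37, sR=5/26, mL=335/1924, mR=-55/962
obs B: pose=(4,2,W) → sL=40/61, sR=40/37, mL=260/2257, mR=-1700/2257
sensor matrix S = [[10/37, 5/26], [40/61, 40/37]]; det S = 180300/1085617
solve [mL_A; mL_B] = S·[w00; w01] and [mR_A; mR_B] = S·[w10; w11]:
  w00 = 1, w01 = -1/2, w10 = 1/2, w11 = -1

1 -1/2 1/2 -1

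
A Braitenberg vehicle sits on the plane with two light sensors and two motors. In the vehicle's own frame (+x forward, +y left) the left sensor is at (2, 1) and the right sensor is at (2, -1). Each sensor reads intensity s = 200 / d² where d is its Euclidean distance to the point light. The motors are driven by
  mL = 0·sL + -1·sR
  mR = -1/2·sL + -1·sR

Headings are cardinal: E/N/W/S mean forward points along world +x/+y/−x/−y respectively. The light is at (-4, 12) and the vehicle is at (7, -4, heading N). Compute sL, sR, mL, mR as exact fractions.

left sensor world pos  = (6, -2); dL² = 296
right sensor world pos = (8, -2); dR² = 340
sL = 200/296 = 25/37
sR = 200/340 = 10/17
mL = 0·sL + -1·sR = -10/17
mR = -1/2·sL + -1·sR = -1165/1258

25/37 10/17 -10/17 -1165/1258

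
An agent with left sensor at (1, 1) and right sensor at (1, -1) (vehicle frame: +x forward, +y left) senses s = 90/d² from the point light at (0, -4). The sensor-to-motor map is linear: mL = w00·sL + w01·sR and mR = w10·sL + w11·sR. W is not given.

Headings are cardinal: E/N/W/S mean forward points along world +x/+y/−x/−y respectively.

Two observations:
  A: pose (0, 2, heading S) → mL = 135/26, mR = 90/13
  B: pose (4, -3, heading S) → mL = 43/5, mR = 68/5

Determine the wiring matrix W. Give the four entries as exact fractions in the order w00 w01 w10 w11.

obs A: pose=(0,2,S) → sL=45/13, sR=45/13, mL=135/26, mR=90/13
obs B: pose=(4,-3,S) → sL=18/5, sR=10, mL=43/5, mR=68/5
sensor matrix S = [[45/13, 45/13], [18/5, 10]]; det S = 288/13
solve [mL_A; mL_B] = S·[w00; w01] and [mR_A; mR_B] = S·[w10; w11]:
  w00 = 1, w01 = 1/2, w10 = 1, w11 = 1

1 1/2 1 1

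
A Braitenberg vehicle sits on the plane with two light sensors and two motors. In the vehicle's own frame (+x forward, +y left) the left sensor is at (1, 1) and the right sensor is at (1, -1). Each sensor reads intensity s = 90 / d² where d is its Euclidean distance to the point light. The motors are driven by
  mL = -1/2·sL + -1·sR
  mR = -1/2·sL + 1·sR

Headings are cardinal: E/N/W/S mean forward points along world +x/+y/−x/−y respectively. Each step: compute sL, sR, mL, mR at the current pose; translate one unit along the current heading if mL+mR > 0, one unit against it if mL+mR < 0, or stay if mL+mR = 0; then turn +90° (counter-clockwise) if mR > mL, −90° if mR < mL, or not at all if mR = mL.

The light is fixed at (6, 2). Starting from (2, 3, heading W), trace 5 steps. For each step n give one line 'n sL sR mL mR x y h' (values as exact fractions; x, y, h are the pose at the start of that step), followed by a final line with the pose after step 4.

0 18/5 90/29 -711/145 189/145 2 3 W
1 45/2 45/8 -135/8 -45/8 3 3 S
2 90/13 18 -279/13 189/13 3 4 E
3 45/17 5 -215/34 125/34 2 4 N
4 18/5 90/29 -711/145 189/145 2 3 W
final 3 3 S

n=0: pose=(2,3,W); sL=18/5, sR=90/29; mL=-711/145, mR=189/145; mL+mR=-18/5 → advance -1; mR−mL=180/29 → turn +1·90°
n=1: pose=(3,3,S); sL=45/2, sR=45/8; mL=-135/8, mR=-45/8; mL+mR=-45/2 → advance -1; mR−mL=45/4 → turn +1·90°
n=2: pose=(3,4,E); sL=90/13, sR=18; mL=-279/13, mR=189/13; mL+mR=-90/13 → advance -1; mR−mL=36 → turn +1·90°
n=3: pose=(2,4,N); sL=45/17, sR=5; mL=-215/34, mR=125/34; mL+mR=-45/17 → advance -1; mR−mL=10 → turn +1·90°
n=4: pose=(2,3,W); sL=18/5, sR=90/29; mL=-711/145, mR=189/145; mL+mR=-18/5 → advance -1; mR−mL=180/29 → turn +1·90°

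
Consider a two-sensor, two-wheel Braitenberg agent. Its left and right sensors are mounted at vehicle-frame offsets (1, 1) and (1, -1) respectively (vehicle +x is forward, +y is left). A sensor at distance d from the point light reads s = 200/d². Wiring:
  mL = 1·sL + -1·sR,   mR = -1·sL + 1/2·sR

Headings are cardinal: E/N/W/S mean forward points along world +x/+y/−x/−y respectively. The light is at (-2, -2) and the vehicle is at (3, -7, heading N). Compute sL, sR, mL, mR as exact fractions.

25/4 50/13 125/52 -225/52

left sensor world pos  = (2, -6); dL² = 32
right sensor world pos = (4, -6); dR² = 52
sL = 200/32 = 25/4
sR = 200/52 = 50/13
mL = 1·sL + -1·sR = 125/52
mR = -1·sL + 1/2·sR = -225/52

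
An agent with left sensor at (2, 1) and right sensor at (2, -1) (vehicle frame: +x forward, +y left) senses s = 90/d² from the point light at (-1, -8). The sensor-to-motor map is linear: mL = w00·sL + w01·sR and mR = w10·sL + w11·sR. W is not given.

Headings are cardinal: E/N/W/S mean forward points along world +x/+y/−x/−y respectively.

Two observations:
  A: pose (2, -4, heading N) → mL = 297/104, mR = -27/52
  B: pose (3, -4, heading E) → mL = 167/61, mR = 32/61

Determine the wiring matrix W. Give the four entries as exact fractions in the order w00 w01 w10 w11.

1/2 1 -1 1

obs A: pose=(2,-4,N) → sL=9/4, sR=45/26, mL=297/104, mR=-27/52
obs B: pose=(3,-4,E) → sL=90/61, sR=2, mL=167/61, mR=32/61
sensor matrix S = [[9/4, 45/26], [90/61, 2]]; det S = 3087/1586
solve [mL_A; mL_B] = S·[w00; w01] and [mR_A; mR_B] = S·[w10; w11]:
  w00 = 1/2, w01 = 1, w10 = -1, w11 = 1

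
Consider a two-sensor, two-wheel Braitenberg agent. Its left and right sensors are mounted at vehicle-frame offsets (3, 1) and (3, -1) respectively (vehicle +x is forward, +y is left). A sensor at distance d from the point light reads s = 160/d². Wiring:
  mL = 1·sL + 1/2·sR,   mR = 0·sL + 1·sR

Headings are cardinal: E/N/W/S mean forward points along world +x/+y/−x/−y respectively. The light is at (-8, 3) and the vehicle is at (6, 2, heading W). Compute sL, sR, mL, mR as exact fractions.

32/25 160/121 5872/3025 160/121

left sensor world pos  = (3, 1); dL² = 125
right sensor world pos = (3, 3); dR² = 121
sL = 160/125 = 32/25
sR = 160/121 = 160/121
mL = 1·sL + 1/2·sR = 5872/3025
mR = 0·sL + 1·sR = 160/121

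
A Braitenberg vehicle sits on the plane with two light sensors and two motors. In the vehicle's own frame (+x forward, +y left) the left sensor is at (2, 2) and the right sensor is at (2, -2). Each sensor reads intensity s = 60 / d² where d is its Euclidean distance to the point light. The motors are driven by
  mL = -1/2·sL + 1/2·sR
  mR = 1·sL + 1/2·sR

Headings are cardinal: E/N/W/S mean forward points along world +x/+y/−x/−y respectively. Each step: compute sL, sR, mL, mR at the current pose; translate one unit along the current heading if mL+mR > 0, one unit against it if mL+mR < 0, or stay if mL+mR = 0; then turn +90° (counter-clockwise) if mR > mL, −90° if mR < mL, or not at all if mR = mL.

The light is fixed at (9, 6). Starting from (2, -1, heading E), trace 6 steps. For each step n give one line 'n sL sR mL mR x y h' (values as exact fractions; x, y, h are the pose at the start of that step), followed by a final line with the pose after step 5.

n=0: pose=(2,-1,E); sL=6/5, sR=30/53; mL=-84/265, mR=393/265; mL+mR=309/265 → advance +1; mR−mL=9/5 → turn +1·90°
n=1: pose=(3,-1,N); sL=60/89, sR=60/41; mL=1440/3649, mR=5130/3649; mL+mR=6570/3649 → advance +1; mR−mL=90/89 → turn +1·90°
n=2: pose=(3,0,W); sL=15/32, sR=3/4; mL=9/64, mR=27/32; mL+mR=63/64 → advance +1; mR−mL=45/64 → turn +1·90°
n=3: pose=(2,0,S); sL=60/89, sR=12/29; mL=-336/2581, mR=2274/2581; mL+mR=1938/2581 → advance +1; mR−mL=90/89 → turn +1·90°
n=4: pose=(2,-1,E); sL=6/5, sR=30/53; mL=-84/265, mR=393/265; mL+mR=309/265 → advance +1; mR−mL=9/5 → turn +1·90°
n=5: pose=(3,-1,N); sL=60/89, sR=60/41; mL=1440/3649, mR=5130/3649; mL+mR=6570/3649 → advance +1; mR−mL=90/89 → turn +1·90°

0 6/5 30/53 -84/265 393/265 2 -1 E
1 60/89 60/41 1440/3649 5130/3649 3 -1 N
2 15/32 3/4 9/64 27/32 3 0 W
3 60/89 12/29 -336/2581 2274/2581 2 0 S
4 6/5 30/53 -84/265 393/265 2 -1 E
5 60/89 60/41 1440/3649 5130/3649 3 -1 N
final 3 0 W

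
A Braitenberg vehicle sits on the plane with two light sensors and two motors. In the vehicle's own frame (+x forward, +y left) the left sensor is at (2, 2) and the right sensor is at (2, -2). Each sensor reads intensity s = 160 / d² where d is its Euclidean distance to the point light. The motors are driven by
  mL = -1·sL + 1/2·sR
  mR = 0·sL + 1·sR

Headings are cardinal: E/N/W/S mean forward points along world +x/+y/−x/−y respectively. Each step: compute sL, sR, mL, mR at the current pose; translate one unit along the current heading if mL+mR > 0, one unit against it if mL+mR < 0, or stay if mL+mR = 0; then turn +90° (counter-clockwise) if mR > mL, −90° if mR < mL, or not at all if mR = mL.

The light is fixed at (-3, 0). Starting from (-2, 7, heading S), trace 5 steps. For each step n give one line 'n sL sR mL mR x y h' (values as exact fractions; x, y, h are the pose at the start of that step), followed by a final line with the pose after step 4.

n=0: pose=(-2,7,S); sL=80/17, sR=80/13; mL=-360/221, mR=80/13; mL+mR=1000/221 → advance +1; mR−mL=1720/221 → turn +1·90°
n=1: pose=(-2,6,E); sL=160/73, sR=32/5; mL=368/365, mR=32/5; mL+mR=2704/365 → advance +1; mR−mL=1968/365 → turn +1·90°
n=2: pose=(-1,6,N); sL=5/2, sR=2; mL=-3/2, mR=2; mL+mR=1/2 → advance +1; mR−mL=7/2 → turn +1·90°
n=3: pose=(-1,7,W); sL=32/5, sR=160/81; mL=-2192/405, mR=160/81; mL+mR=-464/135 → advance -1; mR−mL=2992/405 → turn +1·90°
n=4: pose=(0,7,S); sL=16/5, sR=80/13; mL=-8/65, mR=80/13; mL+mR=392/65 → advance +1; mR−mL=408/65 → turn +1·90°

0 80/17 80/13 -360/221 80/13 -2 7 S
1 160/73 32/5 368/365 32/5 -2 6 E
2 5/2 2 -3/2 2 -1 6 N
3 32/5 160/81 -2192/405 160/81 -1 7 W
4 16/5 80/13 -8/65 80/13 0 7 S
final 0 6 E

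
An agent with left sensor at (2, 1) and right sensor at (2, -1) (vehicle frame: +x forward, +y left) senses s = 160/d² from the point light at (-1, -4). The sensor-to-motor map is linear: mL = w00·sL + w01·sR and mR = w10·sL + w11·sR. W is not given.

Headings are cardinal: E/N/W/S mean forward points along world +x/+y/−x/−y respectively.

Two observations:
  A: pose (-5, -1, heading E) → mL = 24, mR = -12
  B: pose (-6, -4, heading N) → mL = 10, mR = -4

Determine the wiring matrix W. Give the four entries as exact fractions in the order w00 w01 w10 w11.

obs A: pose=(-5,-1,E) → sL=8, sR=20, mL=24, mR=-12
obs B: pose=(-6,-4,N) → sL=4, sR=8, mL=10, mR=-4
sensor matrix S = [[8, 20], [4, 8]]; det S = -16
solve [mL_A; mL_B] = S·[w00; w01] and [mR_A; mR_B] = S·[w10; w11]:
  w00 = 1/2, w01 = 1, w10 = 1, w11 = -1

1/2 1 1 -1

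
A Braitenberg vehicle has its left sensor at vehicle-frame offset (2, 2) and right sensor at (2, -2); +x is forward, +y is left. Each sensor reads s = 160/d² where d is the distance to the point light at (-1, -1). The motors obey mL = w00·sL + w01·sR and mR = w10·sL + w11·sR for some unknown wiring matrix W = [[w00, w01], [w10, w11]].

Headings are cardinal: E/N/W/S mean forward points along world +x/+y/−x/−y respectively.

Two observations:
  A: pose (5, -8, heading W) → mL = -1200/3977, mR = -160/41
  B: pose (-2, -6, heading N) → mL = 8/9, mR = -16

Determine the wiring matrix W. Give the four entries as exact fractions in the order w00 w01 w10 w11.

1 -1/2 0 -1

obs A: pose=(5,-8,W) → sL=160/97, sR=160/41, mL=-1200/3977, mR=-160/41
obs B: pose=(-2,-6,N) → sL=80/9, sR=16, mL=8/9, mR=-16
sensor matrix S = [[160/97, 160/41], [80/9, 16]]; det S = -296960/35793
solve [mL_A; mL_B] = S·[w00; w01] and [mR_A; mR_B] = S·[w10; w11]:
  w00 = 1, w01 = -1/2, w10 = 0, w11 = -1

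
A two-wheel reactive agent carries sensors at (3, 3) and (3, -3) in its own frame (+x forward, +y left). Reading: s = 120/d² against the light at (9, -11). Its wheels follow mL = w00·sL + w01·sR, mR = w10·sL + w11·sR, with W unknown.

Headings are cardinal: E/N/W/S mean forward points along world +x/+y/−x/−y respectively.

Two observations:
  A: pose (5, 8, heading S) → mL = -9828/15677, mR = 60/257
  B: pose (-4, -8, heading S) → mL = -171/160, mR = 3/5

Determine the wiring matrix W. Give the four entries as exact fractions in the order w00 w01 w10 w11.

-1/2 -1 1/2 0

obs A: pose=(5,8,S) → sL=120/257, sR=24/61, mL=-9828/15677, mR=60/257
obs B: pose=(-4,-8,S) → sL=6/5, sR=15/32, mL=-171/160, mR=3/5
sensor matrix S = [[120/257, 24/61], [6/5, 15/32]]; det S = -79407/313540
solve [mL_A; mL_B] = S·[w00; w01] and [mR_A; mR_B] = S·[w10; w11]:
  w00 = -1/2, w01 = -1, w10 = 1/2, w11 = 0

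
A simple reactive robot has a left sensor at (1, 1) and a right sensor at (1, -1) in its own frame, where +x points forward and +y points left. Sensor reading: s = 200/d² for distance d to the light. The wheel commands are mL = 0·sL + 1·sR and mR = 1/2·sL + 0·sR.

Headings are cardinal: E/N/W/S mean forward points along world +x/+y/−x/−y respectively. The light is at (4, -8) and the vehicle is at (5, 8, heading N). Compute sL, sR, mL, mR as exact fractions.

left sensor world pos  = (4, 9); dL² = 289
right sensor world pos = (6, 9); dR² = 293
sL = 200/289 = 200/289
sR = 200/293 = 200/293
mL = 0·sL + 1·sR = 200/293
mR = 1/2·sL + 0·sR = 100/289

200/289 200/293 200/293 100/289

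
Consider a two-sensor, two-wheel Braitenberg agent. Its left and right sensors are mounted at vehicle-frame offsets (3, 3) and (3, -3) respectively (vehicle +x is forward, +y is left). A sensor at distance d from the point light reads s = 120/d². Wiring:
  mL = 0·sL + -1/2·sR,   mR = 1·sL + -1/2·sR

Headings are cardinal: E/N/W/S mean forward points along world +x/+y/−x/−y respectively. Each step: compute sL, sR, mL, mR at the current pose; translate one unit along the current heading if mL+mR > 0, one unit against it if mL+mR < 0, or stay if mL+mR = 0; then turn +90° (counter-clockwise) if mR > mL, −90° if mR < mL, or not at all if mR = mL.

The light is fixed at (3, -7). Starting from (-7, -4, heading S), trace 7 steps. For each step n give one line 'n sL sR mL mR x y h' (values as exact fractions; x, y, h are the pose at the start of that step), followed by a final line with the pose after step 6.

0 120/49 120/169 -60/169 17340/8281 -7 -4 S
1 60/37 12/5 -6/5 78/185 -7 -5 E
2 120/221 120/89 -60/89 -2580/19669 -8 -5 N
3 3/5 30/53 -15/53 84/265 -8 -6 W
4 24/17 120/229 -60/229 4476/3893 -9 -6 S
5 4/3 4/3 -2/3 2/3 -9 -7 E
6 20/39 4/3 -2/3 -2/13 -9 -7 N
final -9 -8 W

n=0: pose=(-7,-4,S); sL=120/49, sR=120/169; mL=-60/169, mR=17340/8281; mL+mR=14400/8281 → advance +1; mR−mL=120/49 → turn +1·90°
n=1: pose=(-7,-5,E); sL=60/37, sR=12/5; mL=-6/5, mR=78/185; mL+mR=-144/185 → advance -1; mR−mL=60/37 → turn +1·90°
n=2: pose=(-8,-5,N); sL=120/221, sR=120/89; mL=-60/89, mR=-2580/19669; mL+mR=-15840/19669 → advance -1; mR−mL=120/221 → turn +1·90°
n=3: pose=(-8,-6,W); sL=3/5, sR=30/53; mL=-15/53, mR=84/265; mL+mR=9/265 → advance +1; mR−mL=3/5 → turn +1·90°
n=4: pose=(-9,-6,S); sL=24/17, sR=120/229; mL=-60/229, mR=4476/3893; mL+mR=3456/3893 → advance +1; mR−mL=24/17 → turn +1·90°
n=5: pose=(-9,-7,E); sL=4/3, sR=4/3; mL=-2/3, mR=2/3; mL+mR=0 → advance +0; mR−mL=4/3 → turn +1·90°
n=6: pose=(-9,-7,N); sL=20/39, sR=4/3; mL=-2/3, mR=-2/13; mL+mR=-32/39 → advance -1; mR−mL=20/39 → turn +1·90°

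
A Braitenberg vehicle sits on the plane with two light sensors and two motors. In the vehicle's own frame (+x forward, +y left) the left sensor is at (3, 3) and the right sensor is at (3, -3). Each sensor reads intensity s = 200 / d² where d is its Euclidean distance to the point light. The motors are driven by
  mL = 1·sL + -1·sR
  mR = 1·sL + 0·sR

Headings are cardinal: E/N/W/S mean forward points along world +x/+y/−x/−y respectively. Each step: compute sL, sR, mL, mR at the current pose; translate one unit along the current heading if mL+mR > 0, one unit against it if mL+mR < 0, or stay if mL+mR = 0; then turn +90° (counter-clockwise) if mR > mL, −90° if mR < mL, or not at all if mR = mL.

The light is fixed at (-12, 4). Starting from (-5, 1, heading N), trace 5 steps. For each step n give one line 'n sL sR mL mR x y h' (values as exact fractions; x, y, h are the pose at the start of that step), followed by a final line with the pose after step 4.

n=0: pose=(-5,1,N); sL=25/2, sR=2; mL=21/2, mR=25/2; mL+mR=23 → advance +1; mR−mL=2 → turn +1·90°
n=1: pose=(-5,2,W); sL=200/41, sR=200/17; mL=-4800/697, mR=200/41; mL+mR=-1400/697 → advance -1; mR−mL=200/17 → turn +1·90°
n=2: pose=(-4,2,S); sL=100/73, sR=4; mL=-192/73, mR=100/73; mL+mR=-92/73 → advance -1; mR−mL=4 → turn +1·90°
n=3: pose=(-4,3,E); sL=8/5, sR=200/137; mL=96/685, mR=8/5; mL+mR=1192/685 → advance +1; mR−mL=200/137 → turn +1·90°
n=4: pose=(-3,3,N); sL=5, sR=50/37; mL=135/37, mR=5; mL+mR=320/37 → advance +1; mR−mL=50/37 → turn +1·90°

0 25/2 2 21/2 25/2 -5 1 N
1 200/41 200/17 -4800/697 200/41 -5 2 W
2 100/73 4 -192/73 100/73 -4 2 S
3 8/5 200/137 96/685 8/5 -4 3 E
4 5 50/37 135/37 5 -3 3 N
final -3 4 W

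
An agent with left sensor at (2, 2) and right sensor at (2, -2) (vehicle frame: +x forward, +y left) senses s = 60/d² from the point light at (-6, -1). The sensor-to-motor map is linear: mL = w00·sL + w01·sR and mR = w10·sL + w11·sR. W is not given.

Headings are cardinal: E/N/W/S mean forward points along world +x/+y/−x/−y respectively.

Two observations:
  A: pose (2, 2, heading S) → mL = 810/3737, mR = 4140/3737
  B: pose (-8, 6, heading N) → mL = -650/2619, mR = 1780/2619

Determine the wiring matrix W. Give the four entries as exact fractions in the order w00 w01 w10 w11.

-1 1/2 1/2 1/2

obs A: pose=(2,2,S) → sL=60/101, sR=60/37, mL=810/3737, mR=4140/3737
obs B: pose=(-8,6,N) → sL=60/97, sR=20/27, mL=-650/2619, mR=1780/2619
sensor matrix S = [[60/101, 60/37], [60/97, 20/27]]; det S = -1836800/3262401
solve [mL_A; mL_B] = S·[w00; w01] and [mR_A; mR_B] = S·[w10; w11]:
  w00 = -1, w01 = 1/2, w10 = 1/2, w11 = 1/2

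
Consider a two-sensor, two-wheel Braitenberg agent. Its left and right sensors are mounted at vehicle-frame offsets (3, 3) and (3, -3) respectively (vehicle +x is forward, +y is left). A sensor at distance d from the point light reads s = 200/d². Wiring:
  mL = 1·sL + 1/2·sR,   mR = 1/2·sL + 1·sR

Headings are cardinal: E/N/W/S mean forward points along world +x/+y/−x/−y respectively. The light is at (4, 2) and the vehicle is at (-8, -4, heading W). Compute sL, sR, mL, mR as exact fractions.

left sensor world pos  = (-11, -7); dL² = 306
right sensor world pos = (-11, -1); dR² = 234
sL = 200/306 = 100/153
sR = 200/234 = 100/117
mL = 1·sL + 1/2·sR = 2150/1989
mR = 1/2·sL + 1·sR = 2350/1989

100/153 100/117 2150/1989 2350/1989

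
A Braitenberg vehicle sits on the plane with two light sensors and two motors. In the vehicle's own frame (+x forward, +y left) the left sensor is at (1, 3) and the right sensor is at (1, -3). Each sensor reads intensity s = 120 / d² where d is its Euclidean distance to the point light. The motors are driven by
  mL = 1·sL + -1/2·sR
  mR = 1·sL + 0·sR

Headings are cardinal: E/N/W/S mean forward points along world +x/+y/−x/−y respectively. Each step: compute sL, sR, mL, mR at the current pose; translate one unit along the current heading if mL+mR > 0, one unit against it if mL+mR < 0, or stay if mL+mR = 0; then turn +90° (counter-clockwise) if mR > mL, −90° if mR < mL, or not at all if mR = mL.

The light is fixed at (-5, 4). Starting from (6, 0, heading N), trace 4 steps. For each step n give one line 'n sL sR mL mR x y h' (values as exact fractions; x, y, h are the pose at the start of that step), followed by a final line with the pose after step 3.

n=0: pose=(6,0,N); sL=120/73, sR=24/41; mL=4044/2993, mR=120/73; mL+mR=8964/2993 → advance +1; mR−mL=12/41 → turn +1·90°
n=1: pose=(6,1,W); sL=15/17, sR=6/5; mL=24/85, mR=15/17; mL+mR=99/85 → advance +1; mR−mL=3/5 → turn +1·90°
n=2: pose=(5,1,S); sL=24/37, sR=24/13; mL=-132/481, mR=24/37; mL+mR=180/481 → advance +1; mR−mL=12/13 → turn +1·90°
n=3: pose=(5,0,E); sL=60/61, sR=12/17; mL=654/1037, mR=60/61; mL+mR=1674/1037 → advance +1; mR−mL=6/17 → turn +1·90°

0 120/73 24/41 4044/2993 120/73 6 0 N
1 15/17 6/5 24/85 15/17 6 1 W
2 24/37 24/13 -132/481 24/37 5 1 S
3 60/61 12/17 654/1037 60/61 5 0 E
final 6 0 N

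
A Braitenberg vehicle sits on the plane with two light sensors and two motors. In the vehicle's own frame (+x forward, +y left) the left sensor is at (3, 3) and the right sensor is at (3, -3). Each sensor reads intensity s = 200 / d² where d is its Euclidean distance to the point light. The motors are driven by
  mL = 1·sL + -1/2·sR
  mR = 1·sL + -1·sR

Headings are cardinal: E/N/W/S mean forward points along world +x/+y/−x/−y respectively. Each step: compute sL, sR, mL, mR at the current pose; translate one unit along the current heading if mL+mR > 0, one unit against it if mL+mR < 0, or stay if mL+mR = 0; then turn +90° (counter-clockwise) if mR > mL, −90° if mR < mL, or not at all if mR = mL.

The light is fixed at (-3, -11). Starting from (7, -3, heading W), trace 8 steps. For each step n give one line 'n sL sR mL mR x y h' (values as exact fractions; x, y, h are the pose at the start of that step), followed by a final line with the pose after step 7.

0 100/37 20/17 1330/629 960/629 7 -3 W
1 200/157 40/53 7460/8321 4320/8321 6 -3 N
2 25/36 10/9 5/36 -5/12 6 -2 E
3 200/157 200/61 -3500/9577 -19200/9577 5 -2 S
4 100/37 100/97 7850/3589 6000/3589 5 -1 W
5 40/37 200/269 7060/9953 3360/9953 4 -1 N
6 25/37 50/41 100/1517 -825/1517 4 0 E
7 40/29 200/73 20/2117 -2880/2117 3 0 S
final 3 1 W

n=0: pose=(7,-3,W); sL=100/37, sR=20/17; mL=1330/629, mR=960/629; mL+mR=2290/629 → advance +1; mR−mL=-10/17 → turn -1·90°
n=1: pose=(6,-3,N); sL=200/157, sR=40/53; mL=7460/8321, mR=4320/8321; mL+mR=11780/8321 → advance +1; mR−mL=-20/53 → turn -1·90°
n=2: pose=(6,-2,E); sL=25/36, sR=10/9; mL=5/36, mR=-5/12; mL+mR=-5/18 → advance -1; mR−mL=-5/9 → turn -1·90°
n=3: pose=(5,-2,S); sL=200/157, sR=200/61; mL=-3500/9577, mR=-19200/9577; mL+mR=-22700/9577 → advance -1; mR−mL=-100/61 → turn -1·90°
n=4: pose=(5,-1,W); sL=100/37, sR=100/97; mL=7850/3589, mR=6000/3589; mL+mR=13850/3589 → advance +1; mR−mL=-50/97 → turn -1·90°
n=5: pose=(4,-1,N); sL=40/37, sR=200/269; mL=7060/9953, mR=3360/9953; mL+mR=10420/9953 → advance +1; mR−mL=-100/269 → turn -1·90°
n=6: pose=(4,0,E); sL=25/37, sR=50/41; mL=100/1517, mR=-825/1517; mL+mR=-725/1517 → advance -1; mR−mL=-25/41 → turn -1·90°
n=7: pose=(3,0,S); sL=40/29, sR=200/73; mL=20/2117, mR=-2880/2117; mL+mR=-2860/2117 → advance -1; mR−mL=-100/73 → turn -1·90°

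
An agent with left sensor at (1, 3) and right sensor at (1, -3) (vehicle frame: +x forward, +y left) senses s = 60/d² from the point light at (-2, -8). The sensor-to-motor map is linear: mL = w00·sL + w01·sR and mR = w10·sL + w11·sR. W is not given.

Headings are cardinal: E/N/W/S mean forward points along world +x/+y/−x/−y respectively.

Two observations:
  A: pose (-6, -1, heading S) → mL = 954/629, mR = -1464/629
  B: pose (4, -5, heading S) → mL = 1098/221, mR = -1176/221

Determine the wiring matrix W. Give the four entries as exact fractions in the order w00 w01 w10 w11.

1/2 1 -1 -1

obs A: pose=(-6,-1,S) → sL=60/37, sR=12/17, mL=954/629, mR=-1464/629
obs B: pose=(4,-5,S) → sL=12/17, sR=60/13, mL=1098/221, mR=-1176/221
sensor matrix S = [[60/37, 12/17], [12/17, 60/13]]; det S = 971136/139009
solve [mL_A; mL_B] = S·[w00; w01] and [mR_A; mR_B] = S·[w10; w11]:
  w00 = 1/2, w01 = 1, w10 = -1, w11 = -1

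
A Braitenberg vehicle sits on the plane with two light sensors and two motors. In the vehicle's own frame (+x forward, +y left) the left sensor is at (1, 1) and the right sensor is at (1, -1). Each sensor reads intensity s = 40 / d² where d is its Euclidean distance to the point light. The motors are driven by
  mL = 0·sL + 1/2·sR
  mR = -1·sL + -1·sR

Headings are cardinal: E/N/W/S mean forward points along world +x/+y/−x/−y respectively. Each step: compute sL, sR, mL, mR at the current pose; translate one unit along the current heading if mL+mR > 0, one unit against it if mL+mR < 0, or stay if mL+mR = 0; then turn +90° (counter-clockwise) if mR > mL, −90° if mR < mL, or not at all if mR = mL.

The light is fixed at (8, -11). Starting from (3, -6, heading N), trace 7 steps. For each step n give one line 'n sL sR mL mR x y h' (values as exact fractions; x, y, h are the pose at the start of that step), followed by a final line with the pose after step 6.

n=0: pose=(3,-6,N); sL=5/9, sR=10/13; mL=5/13, mR=-155/117; mL+mR=-110/117 → advance -1; mR−mL=-200/117 → turn -1·90°
n=1: pose=(3,-7,E); sL=40/41, sR=8/5; mL=4/5, mR=-528/205; mL+mR=-364/205 → advance -1; mR−mL=-692/205 → turn -1·90°
n=2: pose=(2,-7,S); sL=20/17, sR=20/29; mL=10/29, mR=-920/493; mL+mR=-750/493 → advance -1; mR−mL=-1090/493 → turn -1·90°
n=3: pose=(2,-6,W); sL=8/13, sR=8/17; mL=4/17, mR=-240/221; mL+mR=-188/221 → advance -1; mR−mL=-292/221 → turn -1·90°
n=4: pose=(3,-6,N); sL=5/9, sR=10/13; mL=5/13, mR=-155/117; mL+mR=-110/117 → advance -1; mR−mL=-200/117 → turn -1·90°
n=5: pose=(3,-7,E); sL=40/41, sR=8/5; mL=4/5, mR=-528/205; mL+mR=-364/205 → advance -1; mR−mL=-692/205 → turn -1·90°
n=6: pose=(2,-7,S); sL=20/17, sR=20/29; mL=10/29, mR=-920/493; mL+mR=-750/493 → advance -1; mR−mL=-1090/493 → turn -1·90°

0 5/9 10/13 5/13 -155/117 3 -6 N
1 40/41 8/5 4/5 -528/205 3 -7 E
2 20/17 20/29 10/29 -920/493 2 -7 S
3 8/13 8/17 4/17 -240/221 2 -6 W
4 5/9 10/13 5/13 -155/117 3 -6 N
5 40/41 8/5 4/5 -528/205 3 -7 E
6 20/17 20/29 10/29 -920/493 2 -7 S
final 2 -6 W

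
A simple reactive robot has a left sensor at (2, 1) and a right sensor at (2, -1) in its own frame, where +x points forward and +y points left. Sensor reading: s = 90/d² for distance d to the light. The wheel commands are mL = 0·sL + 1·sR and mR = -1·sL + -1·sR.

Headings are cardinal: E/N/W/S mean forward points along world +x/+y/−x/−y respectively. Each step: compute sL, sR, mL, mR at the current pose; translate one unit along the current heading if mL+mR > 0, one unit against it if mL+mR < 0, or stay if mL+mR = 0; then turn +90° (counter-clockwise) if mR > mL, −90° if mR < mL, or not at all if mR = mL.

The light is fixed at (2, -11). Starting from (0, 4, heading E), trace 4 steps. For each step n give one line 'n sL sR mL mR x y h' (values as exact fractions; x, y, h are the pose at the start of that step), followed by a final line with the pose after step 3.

0 45/128 45/98 45/98 -5085/6272 0 4 E
1 90/173 18/37 18/37 -6444/6401 -1 4 S
2 9/25 45/157 45/157 -2538/3925 -1 5 W
3 10/37 18/65 18/65 -1316/2405 0 5 N
final 0 4 E

n=0: pose=(0,4,E); sL=45/128, sR=45/98; mL=45/98, mR=-5085/6272; mL+mR=-45/128 → advance -1; mR−mL=-7965/6272 → turn -1·90°
n=1: pose=(-1,4,S); sL=90/173, sR=18/37; mL=18/37, mR=-6444/6401; mL+mR=-90/173 → advance -1; mR−mL=-9558/6401 → turn -1·90°
n=2: pose=(-1,5,W); sL=9/25, sR=45/157; mL=45/157, mR=-2538/3925; mL+mR=-9/25 → advance -1; mR−mL=-3663/3925 → turn -1·90°
n=3: pose=(0,5,N); sL=10/37, sR=18/65; mL=18/65, mR=-1316/2405; mL+mR=-10/37 → advance -1; mR−mL=-1982/2405 → turn -1·90°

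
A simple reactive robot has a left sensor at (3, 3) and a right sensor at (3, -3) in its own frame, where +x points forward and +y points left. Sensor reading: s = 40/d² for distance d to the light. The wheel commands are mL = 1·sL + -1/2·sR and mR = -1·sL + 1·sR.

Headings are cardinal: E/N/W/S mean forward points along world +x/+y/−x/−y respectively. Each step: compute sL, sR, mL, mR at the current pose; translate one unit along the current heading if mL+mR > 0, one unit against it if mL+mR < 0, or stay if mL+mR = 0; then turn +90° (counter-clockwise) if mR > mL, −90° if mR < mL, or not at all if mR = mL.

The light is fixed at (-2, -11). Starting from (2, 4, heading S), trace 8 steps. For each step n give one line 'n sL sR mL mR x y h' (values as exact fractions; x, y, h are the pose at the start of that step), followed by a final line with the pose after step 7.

0 40/193 8/29 388/5597 384/5597 2 4 S
1 20/61 4/29 458/1769 -336/1769 2 3 W
2 40/289 8/65 1444/18785 -288/18785 1 3 N
3 1/9 2/9 0 1/9 1 4 E
4 8/65 40/373 1684/24245 -384/24245 2 4 N
5 4/41 20/109 26/4469 384/4469 2 5 E
6 8/73 8/85 388/6205 -96/6205 3 5 N
7 5/58 2/13 7/754 51/754 3 6 E
final 4 6 N

n=0: pose=(2,4,S); sL=40/193, sR=8/29; mL=388/5597, mR=384/5597; mL+mR=4/29 → advance +1; mR−mL=-4/5597 → turn -1·90°
n=1: pose=(2,3,W); sL=20/61, sR=4/29; mL=458/1769, mR=-336/1769; mL+mR=2/29 → advance +1; mR−mL=-794/1769 → turn -1·90°
n=2: pose=(1,3,N); sL=40/289, sR=8/65; mL=1444/18785, mR=-288/18785; mL+mR=4/65 → advance +1; mR−mL=-1732/18785 → turn -1·90°
n=3: pose=(1,4,E); sL=1/9, sR=2/9; mL=0, mR=1/9; mL+mR=1/9 → advance +1; mR−mL=1/9 → turn +1·90°
n=4: pose=(2,4,N); sL=8/65, sR=40/373; mL=1684/24245, mR=-384/24245; mL+mR=20/373 → advance +1; mR−mL=-2068/24245 → turn -1·90°
n=5: pose=(2,5,E); sL=4/41, sR=20/109; mL=26/4469, mR=384/4469; mL+mR=10/109 → advance +1; mR−mL=358/4469 → turn +1·90°
n=6: pose=(3,5,N); sL=8/73, sR=8/85; mL=388/6205, mR=-96/6205; mL+mR=4/85 → advance +1; mR−mL=-484/6205 → turn -1·90°
n=7: pose=(3,6,E); sL=5/58, sR=2/13; mL=7/754, mR=51/754; mL+mR=1/13 → advance +1; mR−mL=22/377 → turn +1·90°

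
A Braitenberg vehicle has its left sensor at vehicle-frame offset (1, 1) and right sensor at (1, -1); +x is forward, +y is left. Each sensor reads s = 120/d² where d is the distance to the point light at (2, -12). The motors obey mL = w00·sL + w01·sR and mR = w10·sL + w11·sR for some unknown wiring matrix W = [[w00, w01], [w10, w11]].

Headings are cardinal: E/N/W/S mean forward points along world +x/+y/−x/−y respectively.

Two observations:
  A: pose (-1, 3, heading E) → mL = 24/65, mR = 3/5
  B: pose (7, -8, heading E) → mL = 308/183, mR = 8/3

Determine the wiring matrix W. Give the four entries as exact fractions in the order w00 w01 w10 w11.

obs A: pose=(-1,3,E) → sL=6/13, sR=3/5, mL=24/65, mR=3/5
obs B: pose=(7,-8,E) → sL=120/61, sR=8/3, mL=308/183, mR=8/3
sensor matrix S = [[6/13, 3/5], [120/61, 8/3]]; det S = 40/793
solve [mL_A; mL_B] = S·[w00; w01] and [mR_A; mR_B] = S·[w10; w11]:
  w00 = -1/2, w01 = 1, w10 = 0, w11 = 1

-1/2 1 0 1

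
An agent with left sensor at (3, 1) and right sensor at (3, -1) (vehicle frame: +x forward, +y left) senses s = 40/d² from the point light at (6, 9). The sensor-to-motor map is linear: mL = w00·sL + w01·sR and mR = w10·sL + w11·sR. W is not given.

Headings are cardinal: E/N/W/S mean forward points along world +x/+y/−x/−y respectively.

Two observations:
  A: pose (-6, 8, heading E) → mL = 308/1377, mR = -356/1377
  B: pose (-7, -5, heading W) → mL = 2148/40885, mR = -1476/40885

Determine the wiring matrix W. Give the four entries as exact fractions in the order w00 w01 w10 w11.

obs A: pose=(-6,8,E) → sL=40/81, sR=8/17, mL=308/1377, mR=-356/1377
obs B: pose=(-7,-5,W) → sL=40/481, sR=8/85, mL=2148/40885, mR=-1476/40885
sensor matrix S = [[40/81, 8/17], [40/481, 8/85]]; det S = 4864/662337
solve [mL_A; mL_B] = S·[w00; w01] and [mR_A; mR_B] = S·[w10; w11]:
  w00 = -1/2, w01 = 1, w10 = -1, w11 = 1/2

-1/2 1 -1 1/2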